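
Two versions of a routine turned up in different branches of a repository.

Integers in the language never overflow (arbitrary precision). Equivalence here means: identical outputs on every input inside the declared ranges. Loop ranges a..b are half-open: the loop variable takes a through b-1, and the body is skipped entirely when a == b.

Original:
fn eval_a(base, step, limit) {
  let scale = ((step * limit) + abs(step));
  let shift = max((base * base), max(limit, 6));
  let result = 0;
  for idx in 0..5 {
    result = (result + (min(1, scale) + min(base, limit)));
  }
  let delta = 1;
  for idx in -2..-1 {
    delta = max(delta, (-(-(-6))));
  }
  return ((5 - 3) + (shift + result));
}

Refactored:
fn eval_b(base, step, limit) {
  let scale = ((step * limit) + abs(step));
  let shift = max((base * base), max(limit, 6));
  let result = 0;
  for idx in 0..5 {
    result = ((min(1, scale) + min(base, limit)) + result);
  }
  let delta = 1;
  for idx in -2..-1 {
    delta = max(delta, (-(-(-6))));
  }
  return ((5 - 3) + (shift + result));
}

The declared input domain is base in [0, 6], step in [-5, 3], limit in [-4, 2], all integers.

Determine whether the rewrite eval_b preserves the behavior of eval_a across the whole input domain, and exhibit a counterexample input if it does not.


The two are interchangeable: same computation, different form, and every declared input agrees.
Spot check at base=5, step=1, limit=-2 — eval_a: scale := -1 | shift := 25 | result := 0 | iter idx=0: | result := -3 | iter idx=1: | result := -6 | iter idx=2: | result := -9 | iter idx=3: | result := -12 | iter idx=4: | result := -15 | delta := 1 | iter idx=-2: | delta := 1 | result 12. eval_b: scale := -1 | shift := 25 | result := 0 | iter idx=0: | result := -3 | iter idx=1: | result := -6 | iter idx=2: | result := -9 | iter idx=3: | result := -12 | iter idx=4: | result := -15 | delta := 1 | iter idx=-2: | delta := 1 | result 12. Both give 12.
Across all 441 domain points the two functions coincide.
verdict: equivalent


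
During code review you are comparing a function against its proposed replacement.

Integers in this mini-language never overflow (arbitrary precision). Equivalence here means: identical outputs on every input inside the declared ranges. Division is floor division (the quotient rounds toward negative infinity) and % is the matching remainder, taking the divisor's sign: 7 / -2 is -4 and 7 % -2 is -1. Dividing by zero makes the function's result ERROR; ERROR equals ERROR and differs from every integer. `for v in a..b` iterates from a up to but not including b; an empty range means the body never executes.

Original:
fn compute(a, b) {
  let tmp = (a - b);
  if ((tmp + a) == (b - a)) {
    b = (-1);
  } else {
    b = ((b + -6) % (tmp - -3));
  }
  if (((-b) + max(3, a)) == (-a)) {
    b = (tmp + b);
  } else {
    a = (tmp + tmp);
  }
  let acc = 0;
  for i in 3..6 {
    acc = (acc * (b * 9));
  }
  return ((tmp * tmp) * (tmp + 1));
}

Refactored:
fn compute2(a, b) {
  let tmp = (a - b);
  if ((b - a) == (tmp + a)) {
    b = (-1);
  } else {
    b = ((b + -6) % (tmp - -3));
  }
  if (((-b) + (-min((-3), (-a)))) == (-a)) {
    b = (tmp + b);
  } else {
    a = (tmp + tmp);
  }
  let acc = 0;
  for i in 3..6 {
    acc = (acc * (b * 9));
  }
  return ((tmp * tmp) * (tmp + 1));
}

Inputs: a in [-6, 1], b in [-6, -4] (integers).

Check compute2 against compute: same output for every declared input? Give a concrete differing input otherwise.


Changes here: min/max/abs usage differs; the full 24-point sweep finds no disagreement.
verdict: equivalent


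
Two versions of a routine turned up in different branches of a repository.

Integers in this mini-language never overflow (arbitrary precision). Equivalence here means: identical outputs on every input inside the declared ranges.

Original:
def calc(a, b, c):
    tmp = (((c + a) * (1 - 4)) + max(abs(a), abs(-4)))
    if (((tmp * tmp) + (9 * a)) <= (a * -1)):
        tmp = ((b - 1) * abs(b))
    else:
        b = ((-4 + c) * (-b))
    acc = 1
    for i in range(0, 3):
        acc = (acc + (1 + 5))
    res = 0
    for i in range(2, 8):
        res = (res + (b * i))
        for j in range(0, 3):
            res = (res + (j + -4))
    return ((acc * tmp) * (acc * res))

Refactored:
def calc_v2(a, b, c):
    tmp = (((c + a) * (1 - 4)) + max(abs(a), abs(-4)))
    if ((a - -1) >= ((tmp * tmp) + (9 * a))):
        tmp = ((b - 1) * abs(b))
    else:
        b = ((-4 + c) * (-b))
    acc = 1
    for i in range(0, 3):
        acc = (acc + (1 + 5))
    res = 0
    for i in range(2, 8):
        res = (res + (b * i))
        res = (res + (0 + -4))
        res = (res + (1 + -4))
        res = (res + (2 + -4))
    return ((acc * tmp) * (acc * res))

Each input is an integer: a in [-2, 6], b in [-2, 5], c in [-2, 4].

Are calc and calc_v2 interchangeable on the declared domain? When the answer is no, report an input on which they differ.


There is a counterexample at a=0, b=-2, c=1: -77976 on one side, 233928 on the other.
calc: tmp := 1 | (((tmp * tmp) + (9 * a)) <= (a * -1)): false | b := -6 | acc := 1 | iter i=0: | acc := 7 | iter i=1: | acc := 13 | iter i=2: | acc := 19 | res := 0 | iter i=2: | res := -12 | iter j=0: | res := -16 | iter j=1: | res := -19 | iter j=2: | res := -21 | iter i=3: | res := -39 | iter j=0: | res := -43 | iter j=1: | res := -46 | iter j=2: | res := -48 | iter i=4: | res := -72 | iter j=0: | res := -76 | iter j=1: | res := -79 | iter j=2: | res := -81 | iter i=5: | res := -111 | iter j=0: | res := -115 | iter j=1: | res := -118 | iter j=2: | res := -120 | iter i=6: | res := -156 | iter j=0: | res := -160 | iter j=1: | res := -163 | iter j=2: | res := -165 | iter i=7: | res := -207 | iter j=0: | res := -211 | iter j=1: | res := -214 | iter j=2: | res := -216 | result -77976
calc_v2: tmp := 1 | ((a - -1) >= ((tmp * tmp) + (9 * a))): true | tmp := -6 | acc := 1 | iter i=0: | acc := 7 | iter i=1: | acc := 13 | iter i=2: | acc := 19 | res := 0 | iter i=2: | res := -4 | res := -8 | res := -11 | res := -13 | iter i=3: | res := -19 | res := -23 | res := -26 | res := -28 | iter i=4: | res := -36 | res := -40 | res := -43 | res := -45 | iter i=5: | res := -55 | res := -59 | res := -62 | res := -64 | iter i=6: | res := -76 | res := -80 | res := -83 | res := -85 | iter i=7: | res := -99 | res := -103 | res := -106 | res := -108 | result 233928
verdict: not equivalent; witness: a=0, b=-2, c=1


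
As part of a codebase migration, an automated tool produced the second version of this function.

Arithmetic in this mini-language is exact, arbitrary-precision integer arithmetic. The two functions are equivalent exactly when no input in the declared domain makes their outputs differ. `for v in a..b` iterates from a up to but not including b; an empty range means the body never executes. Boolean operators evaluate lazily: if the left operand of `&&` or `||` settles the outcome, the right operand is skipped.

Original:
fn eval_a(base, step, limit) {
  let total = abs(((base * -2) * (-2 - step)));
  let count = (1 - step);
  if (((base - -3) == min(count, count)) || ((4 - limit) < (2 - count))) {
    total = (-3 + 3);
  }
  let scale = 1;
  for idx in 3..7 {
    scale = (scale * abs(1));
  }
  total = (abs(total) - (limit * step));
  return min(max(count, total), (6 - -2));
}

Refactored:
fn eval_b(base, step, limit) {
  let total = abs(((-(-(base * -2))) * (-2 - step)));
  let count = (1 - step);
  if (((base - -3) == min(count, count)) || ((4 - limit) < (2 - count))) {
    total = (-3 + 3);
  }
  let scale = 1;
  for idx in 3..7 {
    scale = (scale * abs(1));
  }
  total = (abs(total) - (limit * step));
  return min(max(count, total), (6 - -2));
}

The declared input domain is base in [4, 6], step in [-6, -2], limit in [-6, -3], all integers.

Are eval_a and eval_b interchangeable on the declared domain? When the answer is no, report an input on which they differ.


Reading the diff, among the changes: same computation, different form.
One worked example (base=6, step=-6, limit=-3) — eval_a: total = 48; count = 7; (((base - -3) == min(count, count)) || ((4 - limit) < (2 - count))) -> false; scale = 1; [idx=3]; scale = 1; [idx=4]; scale = 1; [idx=5]; scale = 1; [idx=6]; scale = 1; total = 30; return 8; eval_b: total = 48; count = 7; (((base - -3) == min(count, count)) || ((4 - limit) < (2 - count))) -> false; scale = 1; [idx=3]; scale = 1; [idx=4]; scale = 1; [idx=5]; scale = 1; [idx=6]; scale = 1; total = 30; return 8; agreement on 8.
Sweeping the whole domain (60 inputs) finds no disagreement.
verdict: equivalent


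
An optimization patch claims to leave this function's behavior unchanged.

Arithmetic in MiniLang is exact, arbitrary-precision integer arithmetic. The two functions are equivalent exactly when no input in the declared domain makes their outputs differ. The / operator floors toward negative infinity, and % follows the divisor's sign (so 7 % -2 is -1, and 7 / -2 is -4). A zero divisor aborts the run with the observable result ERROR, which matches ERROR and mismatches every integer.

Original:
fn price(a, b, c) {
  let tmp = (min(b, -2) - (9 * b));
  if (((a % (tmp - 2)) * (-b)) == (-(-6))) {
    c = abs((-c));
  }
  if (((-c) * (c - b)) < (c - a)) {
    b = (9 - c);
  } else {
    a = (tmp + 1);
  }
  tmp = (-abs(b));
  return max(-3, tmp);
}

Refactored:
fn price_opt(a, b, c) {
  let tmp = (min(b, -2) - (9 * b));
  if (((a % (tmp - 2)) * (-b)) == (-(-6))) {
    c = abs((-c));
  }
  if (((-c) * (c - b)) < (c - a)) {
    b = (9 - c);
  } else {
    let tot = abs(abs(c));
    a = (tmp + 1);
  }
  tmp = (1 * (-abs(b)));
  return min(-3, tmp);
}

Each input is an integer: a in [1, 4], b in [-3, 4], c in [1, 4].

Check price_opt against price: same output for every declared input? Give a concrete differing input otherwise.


Try a=1, b=-3, c=1.
price: tmp=24, then (((a % (tmp - 2)) * (-b)) == (-(-6))) is false, then (((-c) * (c - b)) < (c - a)) is true, then b=8, then tmp=-8, then returns -3
price_opt: tmp=24, then (((a % (tmp - 2)) * (-b)) == (-(-6))) is false, then (((-c) * (c - b)) < (c - a)) is true, then b=8, then tmp=-8, then returns -8
-3 != -8, so the rewrite changes behavior.
verdict: not equivalent; witness: a=1, b=-3, c=1


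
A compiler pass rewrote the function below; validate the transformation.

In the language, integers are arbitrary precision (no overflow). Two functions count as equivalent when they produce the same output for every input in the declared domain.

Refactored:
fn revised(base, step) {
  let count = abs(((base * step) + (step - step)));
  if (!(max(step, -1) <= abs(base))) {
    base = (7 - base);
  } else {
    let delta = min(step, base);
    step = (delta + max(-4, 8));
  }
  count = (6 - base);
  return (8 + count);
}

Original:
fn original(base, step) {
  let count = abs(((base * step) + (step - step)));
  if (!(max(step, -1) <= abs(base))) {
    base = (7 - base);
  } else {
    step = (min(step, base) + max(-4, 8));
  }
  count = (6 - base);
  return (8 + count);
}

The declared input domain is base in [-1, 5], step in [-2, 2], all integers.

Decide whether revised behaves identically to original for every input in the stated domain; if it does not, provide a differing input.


Side by side, the visible changes include: statement counts differ; and local variable names differ.
As a probe, take base=3, step=2: original runs count = 6; (!(max(step, -1) <= abs(base))) -> false; step = 10; count = 3; return 11; revised runs count = 6; (!(max(step, -1) <= abs(base))) -> false; delta = 2; step = 10; count = 3; return 11; both end at 11.
Every one of the 35 inputs gives matching results.
verdict: equivalent


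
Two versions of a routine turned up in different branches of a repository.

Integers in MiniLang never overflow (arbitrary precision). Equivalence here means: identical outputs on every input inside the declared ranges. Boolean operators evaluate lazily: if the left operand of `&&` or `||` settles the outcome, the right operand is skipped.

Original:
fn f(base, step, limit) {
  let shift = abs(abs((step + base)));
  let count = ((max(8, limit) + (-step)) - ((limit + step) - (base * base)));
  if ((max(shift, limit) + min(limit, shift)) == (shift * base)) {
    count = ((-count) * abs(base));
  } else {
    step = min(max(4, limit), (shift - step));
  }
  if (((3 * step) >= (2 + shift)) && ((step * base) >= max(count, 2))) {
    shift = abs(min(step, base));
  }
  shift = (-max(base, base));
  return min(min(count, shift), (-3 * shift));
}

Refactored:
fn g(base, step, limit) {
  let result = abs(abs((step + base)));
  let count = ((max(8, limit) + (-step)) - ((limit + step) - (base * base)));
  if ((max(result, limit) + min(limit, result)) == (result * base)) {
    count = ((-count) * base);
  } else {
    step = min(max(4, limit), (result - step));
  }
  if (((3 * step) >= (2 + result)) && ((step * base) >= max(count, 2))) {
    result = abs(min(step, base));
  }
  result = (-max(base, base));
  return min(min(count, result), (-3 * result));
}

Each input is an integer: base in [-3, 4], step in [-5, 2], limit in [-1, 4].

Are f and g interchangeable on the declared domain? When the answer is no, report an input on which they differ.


Evaluate both at base=-2, step=2, limit=0.
f: shift := 0 | count := 8 | ((max(shift, limit) + min(limit, shift)) == (shift * base)): true | count := -16 | (((3 * step) >= (2 + shift)) && ((step * base) >= max(count, 2))): false | shift := 2 | result -16
g: result := 0 | count := 8 | ((max(result, limit) + min(limit, result)) == (result * base)): true | count := 16 | (((3 * step) >= (2 + result)) && ((step * base) >= max(count, 2))): false | result := 2 | result -6
-16 against -6: the behavior changed.
verdict: not equivalent; witness: base=-2, step=2, limit=0


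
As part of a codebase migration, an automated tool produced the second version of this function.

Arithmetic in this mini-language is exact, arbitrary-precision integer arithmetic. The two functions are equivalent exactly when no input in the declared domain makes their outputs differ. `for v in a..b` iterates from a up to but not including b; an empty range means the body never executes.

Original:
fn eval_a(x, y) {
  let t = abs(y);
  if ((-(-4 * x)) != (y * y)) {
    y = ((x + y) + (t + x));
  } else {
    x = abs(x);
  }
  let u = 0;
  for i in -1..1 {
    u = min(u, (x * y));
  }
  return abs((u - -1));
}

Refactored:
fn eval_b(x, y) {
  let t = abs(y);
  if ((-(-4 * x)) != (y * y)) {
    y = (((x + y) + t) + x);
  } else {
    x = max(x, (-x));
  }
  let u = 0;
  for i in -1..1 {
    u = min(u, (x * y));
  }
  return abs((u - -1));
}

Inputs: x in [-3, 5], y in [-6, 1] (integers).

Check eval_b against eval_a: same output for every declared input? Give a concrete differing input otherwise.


Side by side, the visible changes include: min/max/abs usage differs.
As a probe, take x=0, y=-1: eval_a runs t=1, then ((-(-4 * x)) != (y * y)) is true, then y=0, then u=0, then (i=-1), then u=0, then (i=0), then u=0, then returns 1; eval_b runs t=1, then ((-(-4 * x)) != (y * y)) is true, then y=0, then u=0, then (i=-1), then u=0, then (i=0), then u=0, then returns 1; both end at 1.
Sweeping the whole domain (72 inputs) finds no disagreement.
verdict: equivalent


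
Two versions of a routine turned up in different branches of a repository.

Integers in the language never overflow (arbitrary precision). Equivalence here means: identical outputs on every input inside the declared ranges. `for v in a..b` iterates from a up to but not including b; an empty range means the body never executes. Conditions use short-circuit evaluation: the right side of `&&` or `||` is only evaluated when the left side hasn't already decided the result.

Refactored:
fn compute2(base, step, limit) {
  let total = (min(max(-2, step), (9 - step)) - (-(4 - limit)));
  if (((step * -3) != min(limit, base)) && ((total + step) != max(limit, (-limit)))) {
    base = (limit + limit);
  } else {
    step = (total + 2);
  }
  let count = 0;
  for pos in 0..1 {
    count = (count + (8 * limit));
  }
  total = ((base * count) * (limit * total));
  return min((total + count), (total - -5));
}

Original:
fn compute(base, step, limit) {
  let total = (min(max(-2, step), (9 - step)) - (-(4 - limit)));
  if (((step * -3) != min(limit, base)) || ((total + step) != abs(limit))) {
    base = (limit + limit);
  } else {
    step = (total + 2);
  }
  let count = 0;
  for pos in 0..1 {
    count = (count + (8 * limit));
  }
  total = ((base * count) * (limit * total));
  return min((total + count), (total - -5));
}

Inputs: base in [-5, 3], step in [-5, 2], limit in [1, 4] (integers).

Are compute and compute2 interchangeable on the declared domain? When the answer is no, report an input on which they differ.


There is a counterexample at base=-5, step=-1, limit=1: 37 on one side, -75 on the other.
compute: total = 2; (((step * -3) != min(limit, base)) || ((total + step) != abs(limit))) -> true; base = 2; count = 0; [pos=0]; count = 8; total = 32; return 37
compute2: total = 2; (((step * -3) != min(limit, base)) && ((total + step) != max(limit, (-limit)))) -> false; step = 4; count = 0; [pos=0]; count = 8; total = -80; return -75
verdict: not equivalent; witness: base=-5, step=-1, limit=1


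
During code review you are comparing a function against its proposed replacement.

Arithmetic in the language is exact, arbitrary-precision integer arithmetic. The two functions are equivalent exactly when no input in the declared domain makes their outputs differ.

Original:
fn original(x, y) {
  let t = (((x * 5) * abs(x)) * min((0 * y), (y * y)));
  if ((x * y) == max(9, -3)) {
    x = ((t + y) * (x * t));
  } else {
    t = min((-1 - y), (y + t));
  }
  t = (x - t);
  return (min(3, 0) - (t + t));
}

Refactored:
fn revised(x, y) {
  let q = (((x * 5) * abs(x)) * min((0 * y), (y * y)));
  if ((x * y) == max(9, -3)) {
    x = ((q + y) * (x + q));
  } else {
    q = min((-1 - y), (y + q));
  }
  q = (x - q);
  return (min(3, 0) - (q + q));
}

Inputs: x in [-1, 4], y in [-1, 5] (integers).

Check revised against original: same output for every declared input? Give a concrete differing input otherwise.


There is a counterexample at x=3, y=3: 0 on one side, -18 on the other.
original: t = 0; ((x * y) == max(9, -3)) -> true; x = 0; t = 0; return 0
revised: q = 0; ((x * y) == max(9, -3)) -> true; x = 9; q = 9; return -18
verdict: not equivalent; witness: x=3, y=3


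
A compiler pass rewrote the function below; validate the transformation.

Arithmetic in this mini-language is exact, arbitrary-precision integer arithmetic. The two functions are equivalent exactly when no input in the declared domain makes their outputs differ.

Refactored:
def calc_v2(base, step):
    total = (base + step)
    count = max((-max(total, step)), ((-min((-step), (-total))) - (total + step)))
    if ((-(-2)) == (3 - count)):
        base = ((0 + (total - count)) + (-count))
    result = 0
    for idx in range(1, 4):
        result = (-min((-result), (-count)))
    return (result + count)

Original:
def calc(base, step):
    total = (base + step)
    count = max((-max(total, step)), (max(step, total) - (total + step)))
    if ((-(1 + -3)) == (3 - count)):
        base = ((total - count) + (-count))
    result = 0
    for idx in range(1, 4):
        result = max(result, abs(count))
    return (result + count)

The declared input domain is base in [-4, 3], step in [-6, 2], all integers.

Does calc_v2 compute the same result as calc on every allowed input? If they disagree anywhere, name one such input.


At base=-1, step=2: calc gives 0, calc_v2 gives -1.
verdict: not equivalent; witness: base=-1, step=2


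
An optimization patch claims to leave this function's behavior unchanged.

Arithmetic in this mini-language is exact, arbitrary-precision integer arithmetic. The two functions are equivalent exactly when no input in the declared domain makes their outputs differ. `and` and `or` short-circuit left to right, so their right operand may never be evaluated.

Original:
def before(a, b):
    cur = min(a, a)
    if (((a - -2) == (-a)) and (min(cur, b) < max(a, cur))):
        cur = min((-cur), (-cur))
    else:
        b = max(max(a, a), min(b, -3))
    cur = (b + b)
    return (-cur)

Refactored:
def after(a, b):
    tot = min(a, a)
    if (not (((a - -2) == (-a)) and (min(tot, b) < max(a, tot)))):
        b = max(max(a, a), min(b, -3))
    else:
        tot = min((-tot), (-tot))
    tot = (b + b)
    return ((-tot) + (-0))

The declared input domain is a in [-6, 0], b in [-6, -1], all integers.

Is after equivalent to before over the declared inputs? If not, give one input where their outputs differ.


Equivalent — the differences include local variable names differ, and constant usage differs, and arithmetic usage differs, and boolean connective usage differs, yet no declared input distinguishes the two.
Tracing a=-3, b=-2: before: cur := -3 | (((a - -2) == (-a)) and (min(cur, b) < max(a, cur))): false | b := -3 | cur := -6 | result 6 | after: tot := -3 | (not (((a - -2) == (-a)) and (min(tot, b) < max(a, tot)))): true | b := -3 | tot := -6 | result 6 — matching result 6.
Across all 42 domain points the two functions coincide.
verdict: equivalent


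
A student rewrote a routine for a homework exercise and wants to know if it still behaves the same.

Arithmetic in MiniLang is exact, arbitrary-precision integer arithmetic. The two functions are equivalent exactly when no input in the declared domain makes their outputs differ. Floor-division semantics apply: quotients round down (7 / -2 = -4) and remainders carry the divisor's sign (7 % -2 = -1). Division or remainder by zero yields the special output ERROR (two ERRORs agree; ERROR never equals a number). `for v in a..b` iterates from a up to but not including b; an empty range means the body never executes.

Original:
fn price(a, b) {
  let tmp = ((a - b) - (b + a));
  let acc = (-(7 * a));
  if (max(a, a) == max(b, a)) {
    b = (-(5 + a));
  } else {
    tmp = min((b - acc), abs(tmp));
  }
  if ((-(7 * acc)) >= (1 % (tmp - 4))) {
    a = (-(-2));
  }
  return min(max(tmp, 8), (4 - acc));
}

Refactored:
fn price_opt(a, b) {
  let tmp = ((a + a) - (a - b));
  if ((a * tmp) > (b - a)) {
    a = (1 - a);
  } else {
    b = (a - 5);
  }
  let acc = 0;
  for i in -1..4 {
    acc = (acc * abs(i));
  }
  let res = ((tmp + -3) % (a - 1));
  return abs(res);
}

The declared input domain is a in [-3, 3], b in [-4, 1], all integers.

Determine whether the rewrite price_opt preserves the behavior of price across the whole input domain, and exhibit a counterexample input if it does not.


Run the pair on a=-3, b=-4.
price: tmp=8, then acc=21, then (max(a, a) == max(b, a)) is true, then b=-2, then ((-(7 * acc)) >= (1 % (tmp - 4))) is false, then returns -17
price_opt: tmp=-7, then ((a * tmp) > (b - a)) is true, then a=4, then acc=0, then (i=-1), then acc=0, then (i=0), then acc=0, then (i=1), then acc=0, then (i=2), then acc=0, then (i=3), then acc=0, then res=2, then returns 2
-17 and 2 differ, so these are not the same function on this domain.
verdict: not equivalent; witness: a=-3, b=-4


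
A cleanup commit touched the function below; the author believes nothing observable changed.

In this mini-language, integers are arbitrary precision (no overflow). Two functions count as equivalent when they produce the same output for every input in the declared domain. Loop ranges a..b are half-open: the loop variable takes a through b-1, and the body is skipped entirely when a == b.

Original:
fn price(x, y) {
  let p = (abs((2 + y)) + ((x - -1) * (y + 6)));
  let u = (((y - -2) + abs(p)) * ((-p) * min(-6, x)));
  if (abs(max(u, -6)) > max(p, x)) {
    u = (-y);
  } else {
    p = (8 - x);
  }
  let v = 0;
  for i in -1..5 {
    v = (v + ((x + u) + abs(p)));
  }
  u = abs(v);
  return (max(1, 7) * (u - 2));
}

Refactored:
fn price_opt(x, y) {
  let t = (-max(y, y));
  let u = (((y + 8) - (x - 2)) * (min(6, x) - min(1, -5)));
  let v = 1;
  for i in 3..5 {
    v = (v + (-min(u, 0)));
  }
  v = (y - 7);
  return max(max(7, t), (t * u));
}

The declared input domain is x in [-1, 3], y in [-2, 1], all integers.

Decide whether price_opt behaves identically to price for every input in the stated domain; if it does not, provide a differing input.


At x=-1, y=-2: price gives 322, price_opt gives 72.
verdict: not equivalent; witness: x=-1, y=-2


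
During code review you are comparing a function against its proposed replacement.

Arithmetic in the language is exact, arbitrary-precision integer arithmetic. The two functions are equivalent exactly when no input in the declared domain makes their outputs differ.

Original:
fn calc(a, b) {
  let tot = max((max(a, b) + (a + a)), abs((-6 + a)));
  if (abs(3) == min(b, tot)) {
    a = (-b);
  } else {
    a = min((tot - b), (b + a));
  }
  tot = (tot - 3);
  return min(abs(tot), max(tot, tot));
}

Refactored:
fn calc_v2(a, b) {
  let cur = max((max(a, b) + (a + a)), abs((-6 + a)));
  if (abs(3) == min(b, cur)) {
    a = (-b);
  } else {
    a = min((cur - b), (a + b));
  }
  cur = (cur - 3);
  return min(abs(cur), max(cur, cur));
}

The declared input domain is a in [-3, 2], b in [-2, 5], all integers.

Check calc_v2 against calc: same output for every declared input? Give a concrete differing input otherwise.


Changes here: local variable names differ; the full 48-point sweep finds no disagreement.
verdict: equivalent


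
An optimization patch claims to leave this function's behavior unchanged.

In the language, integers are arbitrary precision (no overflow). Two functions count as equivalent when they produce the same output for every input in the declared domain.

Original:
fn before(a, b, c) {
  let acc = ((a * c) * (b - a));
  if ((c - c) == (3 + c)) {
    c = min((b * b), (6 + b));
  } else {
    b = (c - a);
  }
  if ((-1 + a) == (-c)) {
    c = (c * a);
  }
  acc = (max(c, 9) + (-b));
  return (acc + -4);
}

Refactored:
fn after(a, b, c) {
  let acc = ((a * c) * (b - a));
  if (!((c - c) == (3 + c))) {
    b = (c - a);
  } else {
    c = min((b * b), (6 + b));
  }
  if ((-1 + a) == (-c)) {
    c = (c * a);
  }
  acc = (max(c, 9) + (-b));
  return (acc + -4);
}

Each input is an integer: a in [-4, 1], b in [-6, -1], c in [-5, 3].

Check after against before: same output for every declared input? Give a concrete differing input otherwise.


Side by side, the visible changes include: boolean connective usage differs.
Tracing a=-1, b=-6, c=3: before: acc=15, then ((c - c) == (3 + c)) is false, then b=4, then ((-1 + a) == (-c)) is false, then acc=5, then returns 1 | after: acc=15, then (!((c - c) == (3 + c))) is true, then b=4, then ((-1 + a) == (-c)) is false, then acc=5, then returns 1 — matching result 1.
Checked all 324 inputs in the declared domain: the outputs agree on every one.
verdict: equivalent


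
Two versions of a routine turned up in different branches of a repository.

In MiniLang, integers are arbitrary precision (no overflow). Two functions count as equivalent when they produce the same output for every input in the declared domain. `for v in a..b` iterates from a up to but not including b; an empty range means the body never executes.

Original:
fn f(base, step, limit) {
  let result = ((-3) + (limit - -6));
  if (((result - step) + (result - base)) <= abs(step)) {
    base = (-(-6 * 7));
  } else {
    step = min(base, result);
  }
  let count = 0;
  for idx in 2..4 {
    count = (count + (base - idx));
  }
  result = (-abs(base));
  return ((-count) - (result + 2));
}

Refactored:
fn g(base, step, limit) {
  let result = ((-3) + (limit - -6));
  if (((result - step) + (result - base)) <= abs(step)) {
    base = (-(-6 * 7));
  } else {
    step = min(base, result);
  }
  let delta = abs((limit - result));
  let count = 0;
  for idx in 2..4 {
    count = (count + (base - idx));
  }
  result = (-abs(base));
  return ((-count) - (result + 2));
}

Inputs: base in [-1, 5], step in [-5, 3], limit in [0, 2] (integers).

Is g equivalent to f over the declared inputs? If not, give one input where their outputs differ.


The two are interchangeable: local variable names differ, plus arithmetic usage differs, plus statement counts differ, plus min/max/abs usage differs, and every declared input agrees.
Tracing base=2, step=0, limit=2: f: result = 5; (((result - step) + (result - base)) <= abs(step)) -> false; step = 2; count = 0; [idx=2]; count = 0; [idx=3]; count = -1; result = -2; return 1 | g: result = 5; (((result - step) + (result - base)) <= abs(step)) -> false; step = 2; delta = 3; count = 0; [idx=2]; count = 0; [idx=3]; count = -1; result = -2; return 1 — matching result 1.
Checked all 189 inputs in the declared domain: the outputs agree on every one.
verdict: equivalent


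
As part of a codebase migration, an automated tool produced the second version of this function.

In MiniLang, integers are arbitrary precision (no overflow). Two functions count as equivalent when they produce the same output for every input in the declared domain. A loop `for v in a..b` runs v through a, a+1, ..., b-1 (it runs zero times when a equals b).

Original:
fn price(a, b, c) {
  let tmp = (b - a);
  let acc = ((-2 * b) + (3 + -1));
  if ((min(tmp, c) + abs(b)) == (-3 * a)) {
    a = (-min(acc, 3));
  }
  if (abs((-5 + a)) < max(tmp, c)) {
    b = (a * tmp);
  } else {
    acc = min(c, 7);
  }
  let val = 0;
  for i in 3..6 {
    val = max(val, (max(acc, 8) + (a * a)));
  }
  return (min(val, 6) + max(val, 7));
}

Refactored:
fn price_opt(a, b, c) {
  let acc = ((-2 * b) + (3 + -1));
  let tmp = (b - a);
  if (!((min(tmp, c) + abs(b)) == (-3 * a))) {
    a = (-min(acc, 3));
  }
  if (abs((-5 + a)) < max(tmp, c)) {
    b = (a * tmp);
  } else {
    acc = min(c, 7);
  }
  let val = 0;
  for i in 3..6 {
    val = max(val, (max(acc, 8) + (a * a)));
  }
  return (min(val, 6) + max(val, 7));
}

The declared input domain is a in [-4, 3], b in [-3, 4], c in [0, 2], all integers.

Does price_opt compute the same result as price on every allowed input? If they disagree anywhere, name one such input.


There is a counterexample at a=-4, b=-3, c=0: 30 on one side, 23 on the other.
price: tmp becomes 1; next acc becomes 8; next ((min(tmp, c) + abs(b)) == (-3 * a)) evaluates to false; next (abs((-5 + a)) < max(tmp, c)) evaluates to false; next acc becomes 0; next val becomes 0; next at i=3:; next val becomes 24; next at i=4:; next val becomes 24; next at i=5:; next val becomes 24; next final value 30
price_opt: acc becomes 8; next tmp becomes 1; next (!((min(tmp, c) + abs(b)) == (-3 * a))) evaluates to true; next a becomes -3; next (abs((-5 + a)) < max(tmp, c)) evaluates to false; next acc becomes 0; next val becomes 0; next at i=3:; next val becomes 17; next at i=4:; next val becomes 17; next at i=5:; next val becomes 17; next final value 23
verdict: not equivalent; witness: a=-4, b=-3, c=0


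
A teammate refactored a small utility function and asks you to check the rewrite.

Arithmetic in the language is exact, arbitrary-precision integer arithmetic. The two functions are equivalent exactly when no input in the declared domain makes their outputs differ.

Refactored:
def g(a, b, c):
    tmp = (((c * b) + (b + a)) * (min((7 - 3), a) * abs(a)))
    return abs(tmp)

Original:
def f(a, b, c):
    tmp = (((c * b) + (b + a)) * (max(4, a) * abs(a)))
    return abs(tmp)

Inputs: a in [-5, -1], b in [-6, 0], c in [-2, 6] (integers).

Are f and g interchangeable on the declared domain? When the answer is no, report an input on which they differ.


These are not equivalent — on a=-5, b=-6, c=-2 the outputs split (20 vs 25).
f: tmp=20, then returns 20
g: tmp=-25, then returns 25
verdict: not equivalent; witness: a=-5, b=-6, c=-2


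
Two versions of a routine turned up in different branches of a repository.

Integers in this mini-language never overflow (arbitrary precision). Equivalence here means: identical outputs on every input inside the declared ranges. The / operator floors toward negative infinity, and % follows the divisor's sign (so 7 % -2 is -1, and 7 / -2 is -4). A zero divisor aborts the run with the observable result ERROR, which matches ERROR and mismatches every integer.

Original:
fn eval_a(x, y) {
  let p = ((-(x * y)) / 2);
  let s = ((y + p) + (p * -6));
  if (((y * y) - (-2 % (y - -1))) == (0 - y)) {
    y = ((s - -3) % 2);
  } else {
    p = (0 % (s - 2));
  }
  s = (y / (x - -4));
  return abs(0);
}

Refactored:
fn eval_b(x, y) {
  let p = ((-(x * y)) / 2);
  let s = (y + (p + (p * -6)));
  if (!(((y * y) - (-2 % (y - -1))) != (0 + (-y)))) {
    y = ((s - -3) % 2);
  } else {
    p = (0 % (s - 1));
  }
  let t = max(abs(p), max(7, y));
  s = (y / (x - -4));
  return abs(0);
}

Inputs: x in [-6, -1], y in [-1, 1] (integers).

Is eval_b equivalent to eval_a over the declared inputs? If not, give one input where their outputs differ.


Run the pair on x=-1, y=1.
eval_a: p becomes 0; next s becomes 1; next (((y * y) - (-2 % (y - -1))) == (0 - y)) evaluates to false; next p becomes 0; next s becomes 0; next final value 0
eval_b: p becomes 0; next s becomes 1; next (!(((y * y) - (-2 % (y - -1))) != (0 + (-y)))) evaluates to false; next hits division by zero so the output is ERROR
0 vs ERROR — the two versions disagree here.
verdict: not equivalent; witness: x=-1, y=1


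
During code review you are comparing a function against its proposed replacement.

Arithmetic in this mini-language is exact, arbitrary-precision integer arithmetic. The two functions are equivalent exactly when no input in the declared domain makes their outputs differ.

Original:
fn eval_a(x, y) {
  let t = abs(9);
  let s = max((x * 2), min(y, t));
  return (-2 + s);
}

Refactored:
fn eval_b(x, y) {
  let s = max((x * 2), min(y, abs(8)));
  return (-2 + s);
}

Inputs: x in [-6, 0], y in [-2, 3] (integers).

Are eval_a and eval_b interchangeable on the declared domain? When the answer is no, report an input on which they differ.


Equivalent. The one real change (`9` became `8`) has no effect anywhere in the declared ranges.
Every one of the 42 inputs gives matching results.
One worked example (x=-4, y=2) — eval_a: t := 9 | s := 2 | result 0; eval_b: s := 2 | result 0; agreement on 0.
verdict: equivalent


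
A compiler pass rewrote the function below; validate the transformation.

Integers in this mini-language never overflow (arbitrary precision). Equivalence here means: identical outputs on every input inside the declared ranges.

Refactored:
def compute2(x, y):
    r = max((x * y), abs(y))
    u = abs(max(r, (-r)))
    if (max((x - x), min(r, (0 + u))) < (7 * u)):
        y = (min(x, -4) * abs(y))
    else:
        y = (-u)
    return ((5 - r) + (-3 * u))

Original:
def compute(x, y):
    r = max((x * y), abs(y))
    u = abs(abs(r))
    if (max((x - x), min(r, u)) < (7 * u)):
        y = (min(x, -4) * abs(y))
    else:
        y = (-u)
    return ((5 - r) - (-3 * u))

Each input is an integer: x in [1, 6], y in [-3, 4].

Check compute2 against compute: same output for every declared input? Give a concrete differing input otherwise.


The rewrite breaks on x=1, y=-3, where the results are 11 and -7.
compute: r=3, then u=3, then (max((x - x), min(r, u)) < (7 * u)) is true, then y=-12, then returns 11
compute2: r=3, then u=3, then (max((x - x), min(r, (0 + u))) < (7 * u)) is true, then y=-12, then returns -7
verdict: not equivalent; witness: x=1, y=-3


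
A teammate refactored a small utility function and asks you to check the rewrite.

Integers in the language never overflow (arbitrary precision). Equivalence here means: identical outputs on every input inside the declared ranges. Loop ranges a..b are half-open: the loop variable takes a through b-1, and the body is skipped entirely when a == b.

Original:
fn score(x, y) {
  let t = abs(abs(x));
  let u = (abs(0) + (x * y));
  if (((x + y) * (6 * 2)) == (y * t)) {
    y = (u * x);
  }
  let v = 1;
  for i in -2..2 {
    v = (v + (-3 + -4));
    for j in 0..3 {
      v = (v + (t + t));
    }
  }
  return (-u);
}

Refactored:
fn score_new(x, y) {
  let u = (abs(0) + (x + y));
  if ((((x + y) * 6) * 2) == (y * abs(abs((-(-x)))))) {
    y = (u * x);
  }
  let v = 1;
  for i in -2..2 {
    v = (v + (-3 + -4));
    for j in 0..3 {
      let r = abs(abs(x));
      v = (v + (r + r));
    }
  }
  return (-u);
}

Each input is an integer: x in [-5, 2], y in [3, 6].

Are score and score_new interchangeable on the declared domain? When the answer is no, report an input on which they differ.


Take x=-5, y=3.
score: t := 5 | u := -15 | (((x + y) * (6 * 2)) == (y * t)): false | v := 1 | iter i=-2: | v := -6 | iter j=0: | v := 4 | iter j=1: | v := 14 | iter j=2: | v := 24 | iter i=-1: | v := 17 | iter j=0: | v := 27 | iter j=1: | v := 37 | iter j=2: | v := 47 | iter i=0: | v := 40 | iter j=0: | v := 50 | iter j=1: | v := 60 | iter j=2: | v := 70 | iter i=1: | v := 63 | iter j=0: | v := 73 | iter j=1: | v := 83 | iter j=2: | v := 93 | result 15
score_new: u := -2 | ((((x + y) * 6) * 2) == (y * abs(abs((-(-x)))))): false | v := 1 | iter i=-2: | v := -6 | iter j=0: | r := 5 | v := 4 | iter j=1: | r := 5 | v := 14 | iter j=2: | r := 5 | v := 24 | iter i=-1: | v := 17 | iter j=0: | r := 5 | v := 27 | iter j=1: | r := 5 | v := 37 | iter j=2: | r := 5 | v := 47 | iter i=0: | v := 40 | iter j=0: | r := 5 | v := 50 | iter j=1: | r := 5 | v := 60 | iter j=2: | r := 5 | v := 70 | iter i=1: | v := 63 | iter j=0: | r := 5 | v := 73 | iter j=1: | r := 5 | v := 83 | iter j=2: | r := 5 | v := 93 | result 2
15 against 2: the behavior changed.
verdict: not equivalent; witness: x=-5, y=3


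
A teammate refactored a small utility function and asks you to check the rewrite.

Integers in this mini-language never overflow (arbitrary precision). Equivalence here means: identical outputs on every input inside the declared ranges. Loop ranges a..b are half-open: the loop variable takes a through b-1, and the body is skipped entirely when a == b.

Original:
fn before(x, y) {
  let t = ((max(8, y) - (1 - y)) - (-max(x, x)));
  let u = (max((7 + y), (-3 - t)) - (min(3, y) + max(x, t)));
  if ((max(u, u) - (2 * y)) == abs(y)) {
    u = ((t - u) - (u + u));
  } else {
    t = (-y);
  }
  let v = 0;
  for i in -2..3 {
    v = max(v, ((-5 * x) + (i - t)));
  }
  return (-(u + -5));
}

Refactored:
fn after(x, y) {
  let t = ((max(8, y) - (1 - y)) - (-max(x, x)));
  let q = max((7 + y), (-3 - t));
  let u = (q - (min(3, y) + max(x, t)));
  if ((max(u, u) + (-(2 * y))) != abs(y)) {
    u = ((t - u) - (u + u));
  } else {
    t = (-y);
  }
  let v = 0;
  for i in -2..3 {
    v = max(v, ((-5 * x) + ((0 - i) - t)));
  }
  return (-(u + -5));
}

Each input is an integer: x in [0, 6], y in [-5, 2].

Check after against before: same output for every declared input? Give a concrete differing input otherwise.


Evaluate both at x=0, y=-5.
before: t = 2; u = 5; ((max(u, u) - (2 * y)) == abs(y)) -> false; t = 5; v = 0; [i=-2]; v = 0; [i=-1]; v = 0; [i=0]; v = 0; [i=1]; v = 0; [i=2]; v = 0; return 0
after: t = 2; q = 2; u = 5; ((max(u, u) + (-(2 * y))) != abs(y)) -> true; u = -13; v = 0; [i=-2]; v = 0; [i=-1]; v = 0; [i=0]; v = 0; [i=1]; v = 0; [i=2]; v = 0; return 18
0 and 18 differ, so these are not the same function on this domain.
verdict: not equivalent; witness: x=0, y=-5


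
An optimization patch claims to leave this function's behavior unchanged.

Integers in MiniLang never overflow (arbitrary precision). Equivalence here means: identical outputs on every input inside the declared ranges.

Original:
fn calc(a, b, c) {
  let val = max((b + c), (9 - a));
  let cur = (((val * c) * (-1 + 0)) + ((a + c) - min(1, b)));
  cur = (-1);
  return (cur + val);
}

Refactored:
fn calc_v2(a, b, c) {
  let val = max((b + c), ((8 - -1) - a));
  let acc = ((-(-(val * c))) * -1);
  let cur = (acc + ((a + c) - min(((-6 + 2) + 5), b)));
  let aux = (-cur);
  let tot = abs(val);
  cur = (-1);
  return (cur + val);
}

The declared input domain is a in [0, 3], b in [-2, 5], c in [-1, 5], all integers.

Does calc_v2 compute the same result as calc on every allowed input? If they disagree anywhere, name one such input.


The two are interchangeable: statement counts differ; also min/max/abs usage differs; also local variable names differ; also arithmetic usage differs; also constant usage differs, and every declared input agrees.
Spot check at a=2, b=3, c=1 — calc: val=7, then cur=-5, then cur=-1, then returns 6. calc_v2: val=7, then acc=-7, then cur=-5, then aux=5, then tot=7, then cur=-1, then returns 6. Both give 6.
Every one of the 224 inputs gives matching results.
verdict: equivalent
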